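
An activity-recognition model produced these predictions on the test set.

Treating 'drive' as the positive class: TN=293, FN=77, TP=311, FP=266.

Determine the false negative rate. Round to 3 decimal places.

0.198

FNR = FN/(FN+TP) = 77/(77+311) = 0.198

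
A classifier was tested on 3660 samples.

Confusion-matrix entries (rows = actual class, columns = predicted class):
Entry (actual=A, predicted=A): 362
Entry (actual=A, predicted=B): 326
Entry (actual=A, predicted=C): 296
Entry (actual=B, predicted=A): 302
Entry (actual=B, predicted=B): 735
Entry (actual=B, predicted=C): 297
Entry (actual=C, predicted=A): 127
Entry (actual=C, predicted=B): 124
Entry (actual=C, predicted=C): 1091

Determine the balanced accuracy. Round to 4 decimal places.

0.5773

Balanced accuracy = mean of per-class recall.
  A: recall = 362/984 = 0.36789
  B: recall = 735/1334 = 0.55097
  C: recall = 1091/1342 = 0.81297
Mean = (0.36789 + 0.55097 + 0.81297) / 3 = 0.5773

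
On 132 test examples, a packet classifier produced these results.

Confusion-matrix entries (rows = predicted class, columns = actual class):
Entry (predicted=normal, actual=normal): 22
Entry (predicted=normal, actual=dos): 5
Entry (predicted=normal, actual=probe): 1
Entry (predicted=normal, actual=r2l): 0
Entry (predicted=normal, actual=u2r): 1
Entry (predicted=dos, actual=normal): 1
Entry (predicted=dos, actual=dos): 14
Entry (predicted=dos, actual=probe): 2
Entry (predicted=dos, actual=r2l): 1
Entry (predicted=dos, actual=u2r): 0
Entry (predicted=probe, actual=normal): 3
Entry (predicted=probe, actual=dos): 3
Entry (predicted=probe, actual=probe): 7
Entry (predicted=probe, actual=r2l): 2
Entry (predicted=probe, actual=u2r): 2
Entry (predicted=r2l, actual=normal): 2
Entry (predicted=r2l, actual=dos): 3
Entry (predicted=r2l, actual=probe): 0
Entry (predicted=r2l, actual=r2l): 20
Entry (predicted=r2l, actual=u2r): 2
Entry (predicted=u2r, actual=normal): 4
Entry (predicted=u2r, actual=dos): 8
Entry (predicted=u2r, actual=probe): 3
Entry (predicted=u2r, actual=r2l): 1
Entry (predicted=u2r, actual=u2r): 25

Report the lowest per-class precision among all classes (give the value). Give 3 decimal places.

Per-class precision (TP/(TP+FP)):
  normal: TP=22, FP=5+1+0+1=7 → 22/29 = 0.7586
  dos: TP=14, FP=1+2+1+0=4 → 14/18 = 0.7778
  probe: TP=7, FP=3+3+2+2=10 → 7/17 = 0.4118
  r2l: TP=20, FP=2+3+0+2=7 → 20/27 = 0.7407
  u2r: TP=25, FP=4+8+3+1=16 → 25/41 = 0.6098
Lowest is class 'probe' with precision = 0.412.

0.412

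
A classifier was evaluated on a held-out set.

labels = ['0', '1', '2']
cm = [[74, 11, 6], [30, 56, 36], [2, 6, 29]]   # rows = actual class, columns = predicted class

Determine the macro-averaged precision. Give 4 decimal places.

0.6246

Per-class precision (TP/(TP+FP)):
  0: TP=74, FP=30+2=32 → 74/106 = 0.69811
  1: TP=56, FP=11+6=17 → 56/73 = 0.76712
  2: TP=29, FP=6+36=42 → 29/71 = 0.40845
Macro-precision = mean = (0.69811 + 0.76712 + 0.40845) / 3 = 0.6246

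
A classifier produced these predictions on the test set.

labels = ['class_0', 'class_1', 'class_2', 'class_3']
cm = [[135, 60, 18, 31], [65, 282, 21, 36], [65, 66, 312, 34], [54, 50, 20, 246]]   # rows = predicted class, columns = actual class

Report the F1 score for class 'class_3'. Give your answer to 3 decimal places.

0.686

Treat 'class_3' as positive and all other classes as negative.
F1 score = 2·TP/(2·TP+FP+FN).
class_3: TP=246, FP=54+50+20=124, FN=31+36+34=101 → 492/717 = 0.6862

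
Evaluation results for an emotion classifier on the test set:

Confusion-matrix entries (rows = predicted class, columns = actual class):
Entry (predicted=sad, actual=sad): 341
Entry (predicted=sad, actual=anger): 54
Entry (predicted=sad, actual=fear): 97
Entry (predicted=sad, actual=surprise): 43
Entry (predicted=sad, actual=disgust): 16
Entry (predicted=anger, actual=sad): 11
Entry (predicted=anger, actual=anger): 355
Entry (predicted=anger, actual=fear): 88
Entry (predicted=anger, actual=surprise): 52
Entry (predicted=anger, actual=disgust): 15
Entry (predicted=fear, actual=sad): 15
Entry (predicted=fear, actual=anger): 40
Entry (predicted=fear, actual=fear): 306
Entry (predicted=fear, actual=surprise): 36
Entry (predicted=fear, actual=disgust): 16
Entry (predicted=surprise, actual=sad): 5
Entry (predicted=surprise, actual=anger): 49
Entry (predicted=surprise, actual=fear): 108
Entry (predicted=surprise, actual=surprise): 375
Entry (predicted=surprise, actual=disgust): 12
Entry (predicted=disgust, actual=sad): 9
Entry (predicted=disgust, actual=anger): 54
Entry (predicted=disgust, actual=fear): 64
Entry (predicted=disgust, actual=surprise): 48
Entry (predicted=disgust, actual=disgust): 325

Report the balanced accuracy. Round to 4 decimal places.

0.7046

Balanced accuracy = mean of per-class recall.
  sad: recall = 341/381 = 0.89501
  anger: recall = 355/552 = 0.64312
  fear: recall = 306/663 = 0.46154
  surprise: recall = 375/554 = 0.67690
  disgust: recall = 325/384 = 0.84635
Mean = (0.89501 + 0.64312 + 0.46154 + 0.67690 + 0.84635) / 5 = 0.7046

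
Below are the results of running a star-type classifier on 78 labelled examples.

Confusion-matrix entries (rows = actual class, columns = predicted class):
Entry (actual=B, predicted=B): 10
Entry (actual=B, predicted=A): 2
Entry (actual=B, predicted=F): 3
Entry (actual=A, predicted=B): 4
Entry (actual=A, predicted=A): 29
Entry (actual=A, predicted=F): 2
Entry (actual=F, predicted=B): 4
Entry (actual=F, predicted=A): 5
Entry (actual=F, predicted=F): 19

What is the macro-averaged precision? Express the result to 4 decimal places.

0.7176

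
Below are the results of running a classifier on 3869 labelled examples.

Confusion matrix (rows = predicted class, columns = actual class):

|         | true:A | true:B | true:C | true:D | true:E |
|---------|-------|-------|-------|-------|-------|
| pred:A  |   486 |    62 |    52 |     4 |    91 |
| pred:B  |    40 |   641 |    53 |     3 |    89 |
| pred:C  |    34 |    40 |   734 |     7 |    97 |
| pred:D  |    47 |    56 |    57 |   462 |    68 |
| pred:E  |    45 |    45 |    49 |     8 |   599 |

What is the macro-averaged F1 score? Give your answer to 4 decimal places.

0.7551

Per-class F1 score (2·TP/(2·TP+FP+FN)):
  A: TP=486, FP=62+52+4+91=209, FN=40+34+47+45=166 → 972/1347 = 0.72160
  B: TP=641, FP=40+53+3+89=185, FN=62+40+56+45=203 → 1282/1670 = 0.76766
  C: TP=734, FP=34+40+7+97=178, FN=52+53+57+49=211 → 1468/1857 = 0.79052
  D: TP=462, FP=47+56+57+68=228, FN=4+3+7+8=22 → 924/1174 = 0.78705
  E: TP=599, FP=45+45+49+8=147, FN=91+89+97+68=345 → 1198/1690 = 0.70888
Macro-F1 score = mean = (0.72160 + 0.76766 + 0.79052 + 0.78705 + 0.70888) / 5 = 0.7551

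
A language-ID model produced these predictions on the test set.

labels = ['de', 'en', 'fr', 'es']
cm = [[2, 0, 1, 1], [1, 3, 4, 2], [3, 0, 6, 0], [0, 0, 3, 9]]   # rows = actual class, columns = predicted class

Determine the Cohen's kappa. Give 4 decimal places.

0.4173

Observed agreement pₒ = trace/N = 20/35 = 0.57143
Expected agreement pₑ = Σ (rowᵢ·colᵢ)/N² = (4·6 + 10·3 + 9·14 + 12·12)/35² = 0.26449
κ = (pₒ − pₑ)/(1 − pₑ) = (0.57143 − 0.26449)/(1 − 0.26449) = 0.4173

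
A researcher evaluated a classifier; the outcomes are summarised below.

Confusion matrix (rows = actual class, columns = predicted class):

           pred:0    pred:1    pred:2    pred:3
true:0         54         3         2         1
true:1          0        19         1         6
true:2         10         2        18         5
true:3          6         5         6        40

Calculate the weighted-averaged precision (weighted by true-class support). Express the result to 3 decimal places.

0.733

Per-class precision (TP/(TP+FP)):
  0: TP=54, FP=0+10+6=16 → 54/70 = 0.7714
  1: TP=19, FP=3+2+5=10 → 19/29 = 0.6552
  2: TP=18, FP=2+1+6=9 → 18/27 = 0.6667
  3: TP=40, FP=1+6+5=12 → 40/52 = 0.7692
Weighted-precision = Σ (supportᵢ/N)·precisionᵢ with N=178: (60/178)·0.7714 + (26/178)·0.6552 + (35/178)·0.6667 + (57/178)·0.7692 = 0.733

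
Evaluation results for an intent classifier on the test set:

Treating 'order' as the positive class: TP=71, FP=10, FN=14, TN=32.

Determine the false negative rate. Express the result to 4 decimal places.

FNR = FN/(FN+TP) = 14/(14+71) = 0.1647

0.1647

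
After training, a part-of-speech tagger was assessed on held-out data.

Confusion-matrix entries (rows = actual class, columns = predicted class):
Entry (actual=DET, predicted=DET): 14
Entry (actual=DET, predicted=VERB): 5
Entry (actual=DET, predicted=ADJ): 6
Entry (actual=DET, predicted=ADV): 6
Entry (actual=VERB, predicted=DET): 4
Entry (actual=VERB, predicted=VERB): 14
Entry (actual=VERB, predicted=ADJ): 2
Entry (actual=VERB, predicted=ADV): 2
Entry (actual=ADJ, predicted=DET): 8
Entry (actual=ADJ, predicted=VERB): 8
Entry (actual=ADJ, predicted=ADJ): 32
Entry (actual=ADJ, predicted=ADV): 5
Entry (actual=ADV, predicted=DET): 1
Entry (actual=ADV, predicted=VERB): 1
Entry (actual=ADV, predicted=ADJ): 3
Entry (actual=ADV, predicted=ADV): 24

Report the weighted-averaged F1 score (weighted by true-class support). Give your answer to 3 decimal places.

0.620

Per-class F1 score (2·TP/(2·TP+FP+FN)):
  DET: TP=14, FP=4+8+1=13, FN=5+6+6=17 → 28/58 = 0.4828
  VERB: TP=14, FP=5+8+1=14, FN=4+2+2=8 → 28/50 = 0.5600
  ADJ: TP=32, FP=6+2+3=11, FN=8+8+5=21 → 64/96 = 0.6667
  ADV: TP=24, FP=6+2+5=13, FN=1+1+3=5 → 48/66 = 0.7273
Weighted-F1 score = Σ (supportᵢ/N)·F1 scoreᵢ with N=135: (31/135)·0.4828 + (22/135)·0.5600 + (53/135)·0.6667 + (29/135)·0.7273 = 0.620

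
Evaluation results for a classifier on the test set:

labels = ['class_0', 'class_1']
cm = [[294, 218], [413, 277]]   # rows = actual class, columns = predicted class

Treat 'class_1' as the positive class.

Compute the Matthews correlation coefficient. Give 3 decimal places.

-0.024

MCC = (TP·TN − FP·FN) / √((TP+FP)(TP+FN)(TN+FP)(TN+FN))
Numerator = 277·294 − 218·413 = -8596
Denominator = √(495·690·512·707) = √123635635200 = 351618.5934
MCC = -8596 / 351618.5934 = -0.024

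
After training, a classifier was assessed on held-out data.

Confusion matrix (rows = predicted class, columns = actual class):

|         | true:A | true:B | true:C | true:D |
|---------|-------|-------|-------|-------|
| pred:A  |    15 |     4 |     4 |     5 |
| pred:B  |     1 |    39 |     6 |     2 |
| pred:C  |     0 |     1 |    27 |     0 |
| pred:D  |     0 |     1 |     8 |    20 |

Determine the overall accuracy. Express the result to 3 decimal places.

Accuracy = trace / total = (15+39+27+20=101) / 133 = 101/133 = 0.759

0.759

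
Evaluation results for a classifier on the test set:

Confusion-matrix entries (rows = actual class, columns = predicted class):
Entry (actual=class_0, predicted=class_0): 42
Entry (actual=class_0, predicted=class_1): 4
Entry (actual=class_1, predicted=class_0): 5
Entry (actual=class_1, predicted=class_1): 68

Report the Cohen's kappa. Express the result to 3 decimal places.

0.841

Observed agreement pₒ = trace/N = 110/119 = 0.9244
Expected agreement pₑ = Σ (rowᵢ·colᵢ)/N² = (46·47 + 73·72)/119² = 0.5238
κ = (pₒ − pₑ)/(1 − pₑ) = (0.9244 − 0.5238)/(1 − 0.5238) = 0.841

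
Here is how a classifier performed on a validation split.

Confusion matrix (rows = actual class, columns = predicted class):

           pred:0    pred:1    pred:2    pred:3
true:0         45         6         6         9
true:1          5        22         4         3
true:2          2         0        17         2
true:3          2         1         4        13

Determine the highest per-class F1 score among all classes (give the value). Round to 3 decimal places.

0.750

Per-class F1 score (2·TP/(2·TP+FP+FN)):
  0: TP=45, FP=5+2+2=9, FN=6+6+9=21 → 90/120 = 0.7500
  1: TP=22, FP=6+0+1=7, FN=5+4+3=12 → 44/63 = 0.6984
  2: TP=17, FP=6+4+4=14, FN=2+0+2=4 → 34/52 = 0.6538
  3: TP=13, FP=9+3+2=14, FN=2+1+4=7 → 26/47 = 0.5532
Highest is class '0' with F1 score = 0.750.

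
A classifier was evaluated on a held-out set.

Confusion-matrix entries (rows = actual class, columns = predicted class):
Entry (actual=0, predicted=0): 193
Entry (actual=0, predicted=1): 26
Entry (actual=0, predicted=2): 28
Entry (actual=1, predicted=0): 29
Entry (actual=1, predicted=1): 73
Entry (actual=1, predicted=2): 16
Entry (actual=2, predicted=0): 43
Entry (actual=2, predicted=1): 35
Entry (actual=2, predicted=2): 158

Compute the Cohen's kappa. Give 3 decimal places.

0.542

Observed agreement pₒ = trace/N = 424/601 = 0.7055
Expected agreement pₑ = Σ (rowᵢ·colᵢ)/N² = (247·265 + 118·134 + 236·202)/601² = 0.3570
κ = (pₒ − pₑ)/(1 − pₑ) = (0.7055 − 0.3570)/(1 − 0.3570) = 0.542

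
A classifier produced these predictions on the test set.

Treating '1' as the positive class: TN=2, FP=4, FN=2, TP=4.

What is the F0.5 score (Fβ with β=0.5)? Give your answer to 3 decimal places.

Fβ = (1+β²)·TP / ((1+β²)·TP + β²·FN + FP), with β²=1/4
= 1.25·4 / (1.25·4 + 0.25·2 + 4) = 0.526

0.526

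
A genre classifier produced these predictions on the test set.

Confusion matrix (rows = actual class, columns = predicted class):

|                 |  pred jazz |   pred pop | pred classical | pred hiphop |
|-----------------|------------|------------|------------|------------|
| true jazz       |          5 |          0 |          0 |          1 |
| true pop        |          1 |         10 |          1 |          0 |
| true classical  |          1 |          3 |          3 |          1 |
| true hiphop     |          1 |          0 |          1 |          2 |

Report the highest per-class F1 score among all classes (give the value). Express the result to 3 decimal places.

0.800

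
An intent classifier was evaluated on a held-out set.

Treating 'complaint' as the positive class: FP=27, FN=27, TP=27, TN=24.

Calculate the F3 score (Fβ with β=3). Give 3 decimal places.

0.500

Fβ = (1+β²)·TP / ((1+β²)·TP + β²·FN + FP), with β²=9
= 10·27 / (10·27 + 9·27 + 27) = 0.500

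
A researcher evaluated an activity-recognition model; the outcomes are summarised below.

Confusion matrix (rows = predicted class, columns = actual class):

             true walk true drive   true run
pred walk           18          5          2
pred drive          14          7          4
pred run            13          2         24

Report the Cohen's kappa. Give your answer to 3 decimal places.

Observed agreement pₒ = trace/N = 49/89 = 0.5506
Expected agreement pₑ = Σ (rowᵢ·colᵢ)/N² = (45·25 + 14·25 + 30·39)/89² = 0.3339
κ = (pₒ − pₑ)/(1 − pₑ) = (0.5506 − 0.3339)/(1 − 0.3339) = 0.325

0.325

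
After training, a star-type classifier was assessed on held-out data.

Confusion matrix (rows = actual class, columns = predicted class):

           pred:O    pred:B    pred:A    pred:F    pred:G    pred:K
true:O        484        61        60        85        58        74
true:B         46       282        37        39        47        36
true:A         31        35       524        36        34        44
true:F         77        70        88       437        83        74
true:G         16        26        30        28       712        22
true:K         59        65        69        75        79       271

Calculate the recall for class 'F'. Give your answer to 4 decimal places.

0.5271

Take TP from the diagonal, FP from the rest of the 'F' prediction marginal, FN from the rest of the 'F' actual marginal.
recall = TP/(TP+FN).
F: TP=437, FN=77+70+88+83+74=392 → 437/829 = 0.52714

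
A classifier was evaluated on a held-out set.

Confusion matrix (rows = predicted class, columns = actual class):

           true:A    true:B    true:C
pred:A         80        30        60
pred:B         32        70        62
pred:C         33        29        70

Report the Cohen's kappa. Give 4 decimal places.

Observed agreement pₒ = trace/N = 220/466 = 0.47210
Expected agreement pₑ = Σ (rowᵢ·colᵢ)/N² = (145·170 + 129·164 + 192·132)/466² = 0.32764
κ = (pₒ − pₑ)/(1 − pₑ) = (0.47210 − 0.32764)/(1 − 0.32764) = 0.2149

0.2149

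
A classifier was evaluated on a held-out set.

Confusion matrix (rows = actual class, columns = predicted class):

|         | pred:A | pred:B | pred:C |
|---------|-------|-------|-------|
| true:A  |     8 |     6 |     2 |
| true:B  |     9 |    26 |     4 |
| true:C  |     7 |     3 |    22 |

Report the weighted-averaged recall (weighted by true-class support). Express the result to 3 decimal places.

0.644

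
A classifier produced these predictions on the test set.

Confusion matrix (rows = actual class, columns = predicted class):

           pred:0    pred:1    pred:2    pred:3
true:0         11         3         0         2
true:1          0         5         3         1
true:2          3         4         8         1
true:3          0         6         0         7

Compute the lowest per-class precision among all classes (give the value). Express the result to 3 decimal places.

0.278

Per-class precision (TP/(TP+FP)):
  0: TP=11, FP=0+3+0=3 → 11/14 = 0.7857
  1: TP=5, FP=3+4+6=13 → 5/18 = 0.2778
  2: TP=8, FP=0+3+0=3 → 8/11 = 0.7273
  3: TP=7, FP=2+1+1=4 → 7/11 = 0.6364
Lowest is class '1' with precision = 0.278.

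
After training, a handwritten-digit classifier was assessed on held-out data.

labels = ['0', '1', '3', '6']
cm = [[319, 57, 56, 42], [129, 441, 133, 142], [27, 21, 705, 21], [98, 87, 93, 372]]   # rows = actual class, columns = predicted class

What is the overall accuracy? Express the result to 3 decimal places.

0.670

Accuracy = trace / total = (319+441+705+372=1837) / 2743 = 1837/2743 = 0.670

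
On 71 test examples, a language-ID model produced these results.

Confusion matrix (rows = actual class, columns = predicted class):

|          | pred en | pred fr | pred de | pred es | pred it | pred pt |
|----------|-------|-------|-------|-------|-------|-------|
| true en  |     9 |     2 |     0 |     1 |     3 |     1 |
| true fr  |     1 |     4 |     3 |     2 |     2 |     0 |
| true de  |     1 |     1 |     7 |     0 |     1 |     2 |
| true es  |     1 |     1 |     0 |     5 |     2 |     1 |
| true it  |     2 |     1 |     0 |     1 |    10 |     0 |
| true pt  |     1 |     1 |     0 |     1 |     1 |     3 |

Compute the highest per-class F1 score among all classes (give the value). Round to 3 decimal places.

0.636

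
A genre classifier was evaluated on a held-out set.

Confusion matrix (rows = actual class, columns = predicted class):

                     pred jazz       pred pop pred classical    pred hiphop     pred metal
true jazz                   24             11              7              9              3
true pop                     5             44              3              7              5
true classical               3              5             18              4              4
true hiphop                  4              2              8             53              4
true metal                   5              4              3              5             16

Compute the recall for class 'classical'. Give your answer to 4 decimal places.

0.5294

recall = TP/(TP+FN).
classical: TP=18, FN=3+5+4+4=16 → 18/34 = 0.52941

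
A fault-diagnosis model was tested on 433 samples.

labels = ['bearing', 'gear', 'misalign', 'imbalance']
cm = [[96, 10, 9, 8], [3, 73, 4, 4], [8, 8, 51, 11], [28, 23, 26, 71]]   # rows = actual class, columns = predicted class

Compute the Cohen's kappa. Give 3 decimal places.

0.562

Observed agreement pₒ = trace/N = 291/433 = 0.6721
Expected agreement pₑ = Σ (rowᵢ·colᵢ)/N² = (123·135 + 84·114 + 78·90 + 148·94)/433² = 0.2513
κ = (pₒ − pₑ)/(1 − pₑ) = (0.6721 − 0.2513)/(1 − 0.2513) = 0.562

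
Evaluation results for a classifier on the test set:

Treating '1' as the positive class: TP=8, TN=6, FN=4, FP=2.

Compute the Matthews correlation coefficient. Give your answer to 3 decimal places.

0.408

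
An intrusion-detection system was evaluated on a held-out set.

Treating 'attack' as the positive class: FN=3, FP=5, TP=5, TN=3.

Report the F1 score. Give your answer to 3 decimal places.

0.556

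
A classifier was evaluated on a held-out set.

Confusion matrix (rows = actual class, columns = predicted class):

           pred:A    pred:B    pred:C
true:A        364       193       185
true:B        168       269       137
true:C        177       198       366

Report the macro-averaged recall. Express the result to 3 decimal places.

Per-class recall (TP/(TP+FN)):
  A: TP=364, FN=193+185=378 → 364/742 = 0.4906
  B: TP=269, FN=168+137=305 → 269/574 = 0.4686
  C: TP=366, FN=177+198=375 → 366/741 = 0.4939
Macro-recall = mean = (0.4906 + 0.4686 + 0.4939) / 3 = 0.484

0.484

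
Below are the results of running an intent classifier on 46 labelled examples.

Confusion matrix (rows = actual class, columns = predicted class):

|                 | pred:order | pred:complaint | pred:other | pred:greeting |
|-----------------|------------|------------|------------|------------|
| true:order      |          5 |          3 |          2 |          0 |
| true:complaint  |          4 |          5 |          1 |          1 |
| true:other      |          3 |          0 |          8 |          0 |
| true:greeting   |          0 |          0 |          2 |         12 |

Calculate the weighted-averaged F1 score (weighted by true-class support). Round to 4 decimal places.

Per-class F1 score (2·TP/(2·TP+FP+FN)):
  order: TP=5, FP=4+3+0=7, FN=3+2+0=5 → 10/22 = 0.45455
  complaint: TP=5, FP=3+0+0=3, FN=4+1+1=6 → 10/19 = 0.52632
  other: TP=8, FP=2+1+2=5, FN=3+0+0=3 → 16/24 = 0.66667
  greeting: TP=12, FP=0+1+0=1, FN=0+0+2=2 → 24/27 = 0.88889
Weighted-F1 score = Σ (supportᵢ/N)·F1 scoreᵢ with N=46: (10/46)·0.45455 + (11/46)·0.52632 + (11/46)·0.66667 + (14/46)·0.88889 = 0.6546

0.6546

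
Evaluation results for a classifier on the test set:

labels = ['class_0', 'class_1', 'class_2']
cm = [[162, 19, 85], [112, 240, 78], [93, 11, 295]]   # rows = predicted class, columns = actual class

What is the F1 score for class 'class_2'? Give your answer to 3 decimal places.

0.688

Take TP from the diagonal, FP from the rest of the 'class_2' prediction marginal, FN from the rest of the 'class_2' actual marginal.
F1 score = 2·TP/(2·TP+FP+FN).
class_2: TP=295, FP=93+11=104, FN=85+78=163 → 590/857 = 0.6884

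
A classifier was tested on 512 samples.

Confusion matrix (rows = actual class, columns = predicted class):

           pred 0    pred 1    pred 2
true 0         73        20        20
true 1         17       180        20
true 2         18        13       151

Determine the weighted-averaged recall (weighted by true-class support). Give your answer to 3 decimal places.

0.789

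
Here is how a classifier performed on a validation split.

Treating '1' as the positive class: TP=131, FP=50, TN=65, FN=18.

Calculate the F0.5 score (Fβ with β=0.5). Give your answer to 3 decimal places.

0.750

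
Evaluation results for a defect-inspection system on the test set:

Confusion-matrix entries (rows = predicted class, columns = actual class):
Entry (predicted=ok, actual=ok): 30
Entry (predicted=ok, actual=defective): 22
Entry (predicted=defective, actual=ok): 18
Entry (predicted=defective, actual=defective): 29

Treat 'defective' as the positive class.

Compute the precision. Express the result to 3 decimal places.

0.617

Precision = TP/(TP+FP) = 29/(29+18) = 29/47 = 0.617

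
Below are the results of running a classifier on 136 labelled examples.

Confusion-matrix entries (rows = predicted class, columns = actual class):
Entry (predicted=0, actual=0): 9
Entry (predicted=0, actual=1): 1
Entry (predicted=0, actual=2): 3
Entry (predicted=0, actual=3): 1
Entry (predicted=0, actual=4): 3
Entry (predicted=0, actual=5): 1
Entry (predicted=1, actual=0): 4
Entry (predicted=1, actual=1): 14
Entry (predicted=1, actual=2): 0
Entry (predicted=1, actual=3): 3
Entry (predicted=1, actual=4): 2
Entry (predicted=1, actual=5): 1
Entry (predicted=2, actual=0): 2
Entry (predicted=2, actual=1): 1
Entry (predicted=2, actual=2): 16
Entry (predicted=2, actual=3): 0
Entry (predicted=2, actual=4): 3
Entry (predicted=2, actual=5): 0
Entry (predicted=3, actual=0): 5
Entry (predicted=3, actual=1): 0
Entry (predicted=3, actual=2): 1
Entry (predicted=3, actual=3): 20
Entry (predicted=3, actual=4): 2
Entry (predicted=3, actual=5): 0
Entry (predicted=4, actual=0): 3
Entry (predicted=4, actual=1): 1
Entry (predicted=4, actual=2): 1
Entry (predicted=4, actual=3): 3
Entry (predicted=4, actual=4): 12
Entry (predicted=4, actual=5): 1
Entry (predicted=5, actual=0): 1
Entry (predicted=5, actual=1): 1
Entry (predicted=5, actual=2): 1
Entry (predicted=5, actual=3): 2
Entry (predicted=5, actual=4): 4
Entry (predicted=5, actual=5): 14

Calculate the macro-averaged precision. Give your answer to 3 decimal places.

0.618

Per-class precision (TP/(TP+FP)):
  0: TP=9, FP=1+3+1+3+1=9 → 9/18 = 0.5000
  1: TP=14, FP=4+0+3+2+1=10 → 14/24 = 0.5833
  2: TP=16, FP=2+1+0+3+0=6 → 16/22 = 0.7273
  3: TP=20, FP=5+0+1+2+0=8 → 20/28 = 0.7143
  4: TP=12, FP=3+1+1+3+1=9 → 12/21 = 0.5714
  5: TP=14, FP=1+1+1+2+4=9 → 14/23 = 0.6087
Macro-precision = mean = (0.5000 + 0.5833 + 0.7273 + 0.7143 + 0.5714 + 0.6087) / 6 = 0.618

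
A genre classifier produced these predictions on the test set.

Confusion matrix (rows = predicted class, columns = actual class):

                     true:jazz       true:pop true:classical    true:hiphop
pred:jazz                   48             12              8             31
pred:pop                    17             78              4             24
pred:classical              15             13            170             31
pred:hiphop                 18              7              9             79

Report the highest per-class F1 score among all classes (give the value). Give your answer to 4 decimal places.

Per-class F1 score (2·TP/(2·TP+FP+FN)):
  jazz: TP=48, FP=12+8+31=51, FN=17+15+18=50 → 96/197 = 0.48731
  pop: TP=78, FP=17+4+24=45, FN=12+13+7=32 → 156/233 = 0.66953
  classical: TP=170, FP=15+13+31=59, FN=8+4+9=21 → 340/420 = 0.80952
  hiphop: TP=79, FP=18+7+9=34, FN=31+24+31=86 → 158/278 = 0.56835
Highest is class 'classical' with F1 score = 0.8095.

0.8095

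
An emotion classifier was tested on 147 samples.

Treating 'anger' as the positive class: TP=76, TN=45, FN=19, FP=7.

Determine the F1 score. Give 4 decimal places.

0.8539

Precision = TP/(TP+FP) = 76/83 = 0.9157
Recall = TP/(TP+FN) = 76/95 = 0.8000
F1 = 2·TP/(2·TP+FP+FN) = 152/178 = 0.8539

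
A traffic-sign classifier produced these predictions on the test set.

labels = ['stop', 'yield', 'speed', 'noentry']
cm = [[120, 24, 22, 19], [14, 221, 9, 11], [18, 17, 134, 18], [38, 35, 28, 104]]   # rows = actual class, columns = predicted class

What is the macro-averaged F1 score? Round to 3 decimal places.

Per-class F1 score (2·TP/(2·TP+FP+FN)):
  stop: TP=120, FP=14+18+38=70, FN=24+22+19=65 → 240/375 = 0.6400
  yield: TP=221, FP=24+17+35=76, FN=14+9+11=34 → 442/552 = 0.8007
  speed: TP=134, FP=22+9+28=59, FN=18+17+18=53 → 268/380 = 0.7053
  noentry: TP=104, FP=19+11+18=48, FN=38+35+28=101 → 208/357 = 0.5826
Macro-F1 score = mean = (0.6400 + 0.8007 + 0.7053 + 0.5826) / 4 = 0.682

0.682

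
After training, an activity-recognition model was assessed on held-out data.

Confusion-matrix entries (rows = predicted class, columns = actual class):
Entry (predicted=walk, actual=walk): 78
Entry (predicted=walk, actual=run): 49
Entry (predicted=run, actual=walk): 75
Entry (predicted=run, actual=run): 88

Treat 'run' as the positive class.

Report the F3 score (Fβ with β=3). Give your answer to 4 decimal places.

0.6304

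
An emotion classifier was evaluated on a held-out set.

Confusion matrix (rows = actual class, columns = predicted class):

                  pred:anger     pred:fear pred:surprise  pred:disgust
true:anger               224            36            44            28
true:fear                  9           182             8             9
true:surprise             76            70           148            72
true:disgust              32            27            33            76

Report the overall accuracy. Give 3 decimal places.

0.587

Accuracy = trace / total = (224+182+148+76=630) / 1074 = 630/1074 = 0.587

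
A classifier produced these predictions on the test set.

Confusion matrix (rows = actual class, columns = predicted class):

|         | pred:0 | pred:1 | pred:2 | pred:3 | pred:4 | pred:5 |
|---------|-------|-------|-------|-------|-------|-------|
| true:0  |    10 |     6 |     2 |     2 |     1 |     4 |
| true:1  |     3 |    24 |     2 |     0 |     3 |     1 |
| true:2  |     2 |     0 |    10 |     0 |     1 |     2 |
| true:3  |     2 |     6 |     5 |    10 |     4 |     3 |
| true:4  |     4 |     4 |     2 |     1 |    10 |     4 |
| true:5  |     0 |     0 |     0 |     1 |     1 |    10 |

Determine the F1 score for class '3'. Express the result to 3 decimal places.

0.455

Treat '3' as positive and all other classes as negative.
F1 score = 2·TP/(2·TP+FP+FN).
3: TP=10, FP=2+0+0+1+1=4, FN=2+6+5+4+3=20 → 20/44 = 0.4545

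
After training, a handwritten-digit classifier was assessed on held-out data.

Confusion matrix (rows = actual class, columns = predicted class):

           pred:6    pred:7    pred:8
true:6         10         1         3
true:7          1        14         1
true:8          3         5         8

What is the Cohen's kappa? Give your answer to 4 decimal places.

0.5426

Observed agreement pₒ = trace/N = 32/46 = 0.69565
Expected agreement pₑ = Σ (rowᵢ·colᵢ)/N² = (14·14 + 16·20 + 16·12)/46² = 0.33459
κ = (pₒ − pₑ)/(1 − pₑ) = (0.69565 − 0.33459)/(1 − 0.33459) = 0.5426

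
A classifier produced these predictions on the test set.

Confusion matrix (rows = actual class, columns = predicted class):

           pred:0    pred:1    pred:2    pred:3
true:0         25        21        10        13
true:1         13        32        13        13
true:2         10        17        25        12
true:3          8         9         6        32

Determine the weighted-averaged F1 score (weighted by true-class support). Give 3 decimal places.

0.437

Per-class F1 score (2·TP/(2·TP+FP+FN)):
  0: TP=25, FP=13+10+8=31, FN=21+10+13=44 → 50/125 = 0.4000
  1: TP=32, FP=21+17+9=47, FN=13+13+13=39 → 64/150 = 0.4267
  2: TP=25, FP=10+13+6=29, FN=10+17+12=39 → 50/118 = 0.4237
  3: TP=32, FP=13+13+12=38, FN=8+9+6=23 → 64/125 = 0.5120
Weighted-F1 score = Σ (supportᵢ/N)·F1 scoreᵢ with N=259: (69/259)·0.4000 + (71/259)·0.4267 + (64/259)·0.4237 + (55/259)·0.5120 = 0.437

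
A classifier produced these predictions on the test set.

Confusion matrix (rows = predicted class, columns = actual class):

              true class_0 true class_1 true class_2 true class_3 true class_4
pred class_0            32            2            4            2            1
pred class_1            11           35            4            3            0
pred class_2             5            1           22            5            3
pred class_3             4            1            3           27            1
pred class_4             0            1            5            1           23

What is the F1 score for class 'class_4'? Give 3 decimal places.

0.793

F1 score = 2·TP/(2·TP+FP+FN).
class_4: TP=23, FP=0+1+5+1=7, FN=1+0+3+1=5 → 46/58 = 0.7931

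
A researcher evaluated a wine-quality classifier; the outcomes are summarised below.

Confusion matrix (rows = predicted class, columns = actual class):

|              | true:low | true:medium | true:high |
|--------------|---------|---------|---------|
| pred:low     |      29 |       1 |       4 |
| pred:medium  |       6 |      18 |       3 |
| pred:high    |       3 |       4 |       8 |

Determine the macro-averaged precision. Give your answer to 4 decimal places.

0.6843

Per-class precision (TP/(TP+FP)):
  low: TP=29, FP=1+4=5 → 29/34 = 0.85294
  medium: TP=18, FP=6+3=9 → 18/27 = 0.66667
  high: TP=8, FP=3+4=7 → 8/15 = 0.53333
Macro-precision = mean = (0.85294 + 0.66667 + 0.53333) / 3 = 0.6843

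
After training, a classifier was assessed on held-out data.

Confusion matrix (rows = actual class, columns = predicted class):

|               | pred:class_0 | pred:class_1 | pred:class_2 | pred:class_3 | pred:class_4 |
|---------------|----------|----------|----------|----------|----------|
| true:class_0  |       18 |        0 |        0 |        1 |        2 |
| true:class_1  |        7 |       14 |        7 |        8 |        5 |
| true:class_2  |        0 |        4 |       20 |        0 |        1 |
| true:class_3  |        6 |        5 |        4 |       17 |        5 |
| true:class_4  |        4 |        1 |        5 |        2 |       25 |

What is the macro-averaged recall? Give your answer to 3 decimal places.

Per-class recall (TP/(TP+FN)):
  class_0: TP=18, FN=0+0+1+2=3 → 18/21 = 0.8571
  class_1: TP=14, FN=7+7+8+5=27 → 14/41 = 0.3415
  class_2: TP=20, FN=0+4+0+1=5 → 20/25 = 0.8000
  class_3: TP=17, FN=6+5+4+5=20 → 17/37 = 0.4595
  class_4: TP=25, FN=4+1+5+2=12 → 25/37 = 0.6757
Macro-recall = mean = (0.8571 + 0.3415 + 0.8000 + 0.4595 + 0.6757) / 5 = 0.627

0.627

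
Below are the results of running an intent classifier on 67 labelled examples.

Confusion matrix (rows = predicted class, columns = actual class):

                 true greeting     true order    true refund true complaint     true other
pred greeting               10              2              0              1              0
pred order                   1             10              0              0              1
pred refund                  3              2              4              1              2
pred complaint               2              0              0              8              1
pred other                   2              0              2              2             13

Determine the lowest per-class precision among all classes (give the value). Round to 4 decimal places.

0.3333

Per-class precision (TP/(TP+FP)):
  greeting: TP=10, FP=2+0+1+0=3 → 10/13 = 0.76923
  order: TP=10, FP=1+0+0+1=2 → 10/12 = 0.83333
  refund: TP=4, FP=3+2+1+2=8 → 4/12 = 0.33333
  complaint: TP=8, FP=2+0+0+1=3 → 8/11 = 0.72727
  other: TP=13, FP=2+0+2+2=6 → 13/19 = 0.68421
Lowest is class 'refund' with precision = 0.3333.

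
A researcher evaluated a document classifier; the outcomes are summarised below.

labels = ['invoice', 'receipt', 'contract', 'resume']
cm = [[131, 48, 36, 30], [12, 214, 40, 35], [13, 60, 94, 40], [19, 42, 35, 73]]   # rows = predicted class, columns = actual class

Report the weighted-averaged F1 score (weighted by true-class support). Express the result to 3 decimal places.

Per-class F1 score (2·TP/(2·TP+FP+FN)):
  invoice: TP=131, FP=48+36+30=114, FN=12+13+19=44 → 262/420 = 0.6238
  receipt: TP=214, FP=12+40+35=87, FN=48+60+42=150 → 428/665 = 0.6436
  contract: TP=94, FP=13+60+40=113, FN=36+40+35=111 → 188/412 = 0.4563
  resume: TP=73, FP=19+42+35=96, FN=30+35+40=105 → 146/347 = 0.4207
Weighted-F1 score = Σ (supportᵢ/N)·F1 scoreᵢ with N=922: (175/922)·0.6238 + (364/922)·0.6436 + (205/922)·0.4563 + (178/922)·0.4207 = 0.555

0.555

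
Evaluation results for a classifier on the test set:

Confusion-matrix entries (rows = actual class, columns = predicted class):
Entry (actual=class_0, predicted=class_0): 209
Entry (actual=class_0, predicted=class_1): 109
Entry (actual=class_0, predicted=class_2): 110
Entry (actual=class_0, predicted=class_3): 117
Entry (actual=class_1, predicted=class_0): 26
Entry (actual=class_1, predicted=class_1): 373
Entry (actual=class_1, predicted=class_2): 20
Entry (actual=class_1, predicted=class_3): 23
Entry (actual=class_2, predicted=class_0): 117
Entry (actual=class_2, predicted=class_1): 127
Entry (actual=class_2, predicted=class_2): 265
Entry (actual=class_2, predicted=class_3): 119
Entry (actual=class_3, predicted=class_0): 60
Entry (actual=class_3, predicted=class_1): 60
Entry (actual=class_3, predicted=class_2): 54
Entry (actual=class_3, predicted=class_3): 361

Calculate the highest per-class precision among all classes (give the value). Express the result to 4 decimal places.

Per-class precision (TP/(TP+FP)):
  class_0: TP=209, FP=26+117+60=203 → 209/412 = 0.50728
  class_1: TP=373, FP=109+127+60=296 → 373/669 = 0.55755
  class_2: TP=265, FP=110+20+54=184 → 265/449 = 0.59020
  class_3: TP=361, FP=117+23+119=259 → 361/620 = 0.58226
Highest is class 'class_2' with precision = 0.5902.

0.5902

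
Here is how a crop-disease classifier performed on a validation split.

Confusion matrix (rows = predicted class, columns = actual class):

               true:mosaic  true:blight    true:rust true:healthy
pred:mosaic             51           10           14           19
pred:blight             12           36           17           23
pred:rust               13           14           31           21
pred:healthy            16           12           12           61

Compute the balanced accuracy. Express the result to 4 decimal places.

0.4913

Balanced accuracy = mean of per-class recall.
  mosaic: recall = 51/92 = 0.55435
  blight: recall = 36/72 = 0.50000
  rust: recall = 31/74 = 0.41892
  healthy: recall = 61/124 = 0.49194
Mean = (0.55435 + 0.50000 + 0.41892 + 0.49194) / 4 = 0.4913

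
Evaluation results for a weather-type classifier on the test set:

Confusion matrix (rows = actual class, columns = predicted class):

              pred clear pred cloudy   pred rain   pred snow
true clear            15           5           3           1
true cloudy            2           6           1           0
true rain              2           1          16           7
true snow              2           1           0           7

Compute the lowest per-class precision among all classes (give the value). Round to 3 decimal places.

Per-class precision (TP/(TP+FP)):
  clear: TP=15, FP=2+2+2=6 → 15/21 = 0.7143
  cloudy: TP=6, FP=5+1+1=7 → 6/13 = 0.4615
  rain: TP=16, FP=3+1+0=4 → 16/20 = 0.8000
  snow: TP=7, FP=1+0+7=8 → 7/15 = 0.4667
Lowest is class 'cloudy' with precision = 0.462.

0.462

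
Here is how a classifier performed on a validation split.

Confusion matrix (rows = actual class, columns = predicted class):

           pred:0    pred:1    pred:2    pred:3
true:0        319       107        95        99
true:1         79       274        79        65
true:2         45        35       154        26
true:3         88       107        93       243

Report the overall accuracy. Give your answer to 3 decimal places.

0.519

Accuracy = trace / total = (319+274+154+243=990) / 1908 = 990/1908 = 0.519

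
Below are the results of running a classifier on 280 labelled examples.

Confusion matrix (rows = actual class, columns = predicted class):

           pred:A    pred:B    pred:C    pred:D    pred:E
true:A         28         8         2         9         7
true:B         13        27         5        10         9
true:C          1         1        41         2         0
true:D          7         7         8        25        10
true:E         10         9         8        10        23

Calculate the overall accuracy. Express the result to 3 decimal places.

Accuracy = trace / total = (28+27+41+25+23=144) / 280 = 144/280 = 0.514

0.514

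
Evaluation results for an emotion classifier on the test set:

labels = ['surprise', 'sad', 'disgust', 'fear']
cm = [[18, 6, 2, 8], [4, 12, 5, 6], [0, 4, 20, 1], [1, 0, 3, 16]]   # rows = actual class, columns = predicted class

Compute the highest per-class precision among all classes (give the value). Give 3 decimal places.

Per-class precision (TP/(TP+FP)):
  surprise: TP=18, FP=4+0+1=5 → 18/23 = 0.7826
  sad: TP=12, FP=6+4+0=10 → 12/22 = 0.5455
  disgust: TP=20, FP=2+5+3=10 → 20/30 = 0.6667
  fear: TP=16, FP=8+6+1=15 → 16/31 = 0.5161
Highest is class 'surprise' with precision = 0.783.

0.783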